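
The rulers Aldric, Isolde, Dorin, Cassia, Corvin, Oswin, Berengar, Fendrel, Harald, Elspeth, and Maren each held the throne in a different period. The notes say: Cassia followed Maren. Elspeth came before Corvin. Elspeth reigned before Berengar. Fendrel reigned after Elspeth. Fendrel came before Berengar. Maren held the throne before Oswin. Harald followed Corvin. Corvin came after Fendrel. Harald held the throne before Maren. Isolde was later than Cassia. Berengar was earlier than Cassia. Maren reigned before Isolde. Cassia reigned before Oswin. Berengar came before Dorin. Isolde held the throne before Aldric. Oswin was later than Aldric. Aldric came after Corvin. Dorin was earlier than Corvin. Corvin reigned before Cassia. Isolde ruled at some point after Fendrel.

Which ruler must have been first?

Elspeth has a chain of constraints placing them before every other ruler, so Elspeth must be first.

Elspeth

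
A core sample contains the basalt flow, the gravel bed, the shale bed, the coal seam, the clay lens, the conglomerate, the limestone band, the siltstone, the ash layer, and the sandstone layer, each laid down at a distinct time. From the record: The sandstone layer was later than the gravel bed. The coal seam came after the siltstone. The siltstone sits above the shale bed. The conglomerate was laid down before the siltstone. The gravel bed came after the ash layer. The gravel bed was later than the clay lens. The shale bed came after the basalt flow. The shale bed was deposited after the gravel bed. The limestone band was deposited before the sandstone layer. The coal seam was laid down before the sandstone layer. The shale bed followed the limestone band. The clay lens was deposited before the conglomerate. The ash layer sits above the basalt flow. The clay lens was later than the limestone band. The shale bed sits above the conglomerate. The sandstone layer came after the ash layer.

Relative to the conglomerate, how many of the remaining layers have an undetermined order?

Forced before the conglomerate: the clay lens and the limestone band; forced after the conglomerate: the coal seam, the sandstone layer, the shale bed, and the siltstone.
That leaves the ash layer, the basalt flow, and the gravel bed with no forced order relative to the conglomerate — 3.

3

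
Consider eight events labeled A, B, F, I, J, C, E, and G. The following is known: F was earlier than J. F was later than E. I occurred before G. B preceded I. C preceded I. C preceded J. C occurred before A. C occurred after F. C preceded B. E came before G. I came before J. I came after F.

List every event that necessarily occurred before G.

B, C, E, F, I

Directly stated before G: E and I.
B reaches G via B → I → G.
C reaches G via C → I → G.
F reaches G via F → I → G.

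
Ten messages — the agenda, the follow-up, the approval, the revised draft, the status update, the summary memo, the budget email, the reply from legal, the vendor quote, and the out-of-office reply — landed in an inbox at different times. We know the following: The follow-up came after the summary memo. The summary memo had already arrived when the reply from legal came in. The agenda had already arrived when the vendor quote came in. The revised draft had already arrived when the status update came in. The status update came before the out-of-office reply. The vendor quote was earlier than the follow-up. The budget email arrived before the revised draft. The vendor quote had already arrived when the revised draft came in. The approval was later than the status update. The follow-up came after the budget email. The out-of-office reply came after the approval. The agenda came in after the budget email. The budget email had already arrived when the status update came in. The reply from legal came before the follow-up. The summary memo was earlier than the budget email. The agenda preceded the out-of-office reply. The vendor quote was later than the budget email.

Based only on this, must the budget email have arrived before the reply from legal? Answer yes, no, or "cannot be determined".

No chain of stated constraints runs from the budget email to the reply from legal, and none runs from the reply from legal to the budget email either.
So the relative order of the budget email and the reply from legal is not fixed by the given facts.

cannot be determined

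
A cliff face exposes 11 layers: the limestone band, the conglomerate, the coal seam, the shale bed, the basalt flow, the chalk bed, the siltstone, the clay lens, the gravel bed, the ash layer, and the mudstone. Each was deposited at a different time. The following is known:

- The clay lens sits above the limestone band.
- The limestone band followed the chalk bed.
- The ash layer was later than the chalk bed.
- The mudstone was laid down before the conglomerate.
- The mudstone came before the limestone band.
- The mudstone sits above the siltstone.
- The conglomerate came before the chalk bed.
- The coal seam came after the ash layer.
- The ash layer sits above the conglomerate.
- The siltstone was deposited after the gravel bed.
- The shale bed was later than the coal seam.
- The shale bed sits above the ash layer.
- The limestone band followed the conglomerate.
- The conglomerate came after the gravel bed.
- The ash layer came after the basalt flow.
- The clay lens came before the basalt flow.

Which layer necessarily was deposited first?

the gravel bed

The gravel bed has a chain of constraints placing it before every other layer, so the gravel bed must be first.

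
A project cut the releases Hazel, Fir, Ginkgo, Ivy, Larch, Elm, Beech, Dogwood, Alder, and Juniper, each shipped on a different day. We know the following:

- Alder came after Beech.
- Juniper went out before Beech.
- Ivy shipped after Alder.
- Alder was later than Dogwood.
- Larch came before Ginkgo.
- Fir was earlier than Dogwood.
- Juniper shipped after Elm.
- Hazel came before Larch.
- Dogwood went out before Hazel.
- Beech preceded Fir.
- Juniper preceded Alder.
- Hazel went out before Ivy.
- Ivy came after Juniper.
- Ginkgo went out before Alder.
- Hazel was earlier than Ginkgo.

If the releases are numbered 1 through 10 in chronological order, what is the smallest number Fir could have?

4

Beech, Elm, and Juniper must all come before Fir — 3 forced predecessors.
Nothing else is forced ahead of Fir, so its earliest slot is position 3 + 1 = 4.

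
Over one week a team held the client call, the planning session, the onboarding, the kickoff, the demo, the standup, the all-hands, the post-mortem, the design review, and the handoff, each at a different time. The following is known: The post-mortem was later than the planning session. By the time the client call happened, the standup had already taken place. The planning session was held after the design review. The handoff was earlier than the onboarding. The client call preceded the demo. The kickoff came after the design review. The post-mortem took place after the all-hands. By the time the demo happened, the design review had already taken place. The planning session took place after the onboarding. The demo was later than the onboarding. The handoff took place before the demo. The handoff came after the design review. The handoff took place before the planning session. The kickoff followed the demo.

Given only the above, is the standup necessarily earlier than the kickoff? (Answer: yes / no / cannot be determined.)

Chain the constraints: the standup → the client call → the demo → the kickoff. Each link is directly stated, so the standup comes before the kickoff.

yes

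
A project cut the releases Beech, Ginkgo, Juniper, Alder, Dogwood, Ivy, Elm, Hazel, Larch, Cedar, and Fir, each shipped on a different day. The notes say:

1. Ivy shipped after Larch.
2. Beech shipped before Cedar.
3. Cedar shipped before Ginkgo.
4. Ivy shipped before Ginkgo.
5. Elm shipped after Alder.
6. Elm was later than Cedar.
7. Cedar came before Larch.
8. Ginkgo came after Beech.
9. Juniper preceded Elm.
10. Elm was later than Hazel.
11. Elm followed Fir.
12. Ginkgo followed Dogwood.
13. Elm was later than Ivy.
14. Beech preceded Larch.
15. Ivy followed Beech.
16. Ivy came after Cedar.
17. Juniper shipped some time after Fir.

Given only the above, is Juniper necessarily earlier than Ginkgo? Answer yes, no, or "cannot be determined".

No chain of stated constraints runs from Juniper to Ginkgo, and none runs from Ginkgo to Juniper either.
So the relative order of Juniper and Ginkgo is not fixed by the given facts.

cannot be determined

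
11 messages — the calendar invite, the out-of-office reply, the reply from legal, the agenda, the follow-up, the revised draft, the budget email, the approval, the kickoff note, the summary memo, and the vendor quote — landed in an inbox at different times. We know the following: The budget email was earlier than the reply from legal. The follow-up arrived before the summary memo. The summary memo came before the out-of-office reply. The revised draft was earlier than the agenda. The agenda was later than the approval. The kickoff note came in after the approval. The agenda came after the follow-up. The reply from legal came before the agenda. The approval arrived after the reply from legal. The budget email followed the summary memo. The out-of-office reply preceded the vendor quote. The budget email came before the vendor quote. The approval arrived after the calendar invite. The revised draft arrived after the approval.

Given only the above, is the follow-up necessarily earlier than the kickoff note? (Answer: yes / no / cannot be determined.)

yes

Chain the constraints: the follow-up → the summary memo → the budget email → the reply from legal → the approval → the kickoff note. Each link is directly stated, so the follow-up comes before the kickoff note.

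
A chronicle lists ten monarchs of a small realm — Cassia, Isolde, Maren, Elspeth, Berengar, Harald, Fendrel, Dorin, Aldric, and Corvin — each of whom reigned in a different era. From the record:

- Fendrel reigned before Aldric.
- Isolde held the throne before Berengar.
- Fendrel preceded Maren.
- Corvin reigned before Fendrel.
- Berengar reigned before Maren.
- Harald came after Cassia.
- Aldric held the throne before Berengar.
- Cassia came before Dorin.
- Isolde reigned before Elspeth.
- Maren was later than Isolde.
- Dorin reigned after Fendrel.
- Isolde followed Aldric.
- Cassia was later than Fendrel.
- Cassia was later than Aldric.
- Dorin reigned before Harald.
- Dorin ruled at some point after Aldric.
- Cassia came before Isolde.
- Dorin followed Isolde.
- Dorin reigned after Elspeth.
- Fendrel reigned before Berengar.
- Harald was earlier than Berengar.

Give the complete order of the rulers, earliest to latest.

Corvin, Fendrel, Aldric, Cassia, Isolde, Elspeth, Dorin, Harald, Berengar, Maren

The constraints fix every adjacent pair, so only one ordering works:
Corvin → Fendrel → Aldric → Cassia → Isolde → Elspeth → Dorin → Harald → Berengar → Maren.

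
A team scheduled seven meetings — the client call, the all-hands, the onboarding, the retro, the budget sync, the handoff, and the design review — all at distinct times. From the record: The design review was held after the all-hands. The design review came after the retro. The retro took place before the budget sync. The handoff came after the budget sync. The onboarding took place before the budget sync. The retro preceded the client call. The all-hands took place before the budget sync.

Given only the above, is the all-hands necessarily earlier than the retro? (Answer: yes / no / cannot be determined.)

No chain of stated constraints runs from the all-hands to the retro, and none runs from the retro to the all-hands either.
So the relative order of the all-hands and the retro is not fixed by the given facts.

cannot be determined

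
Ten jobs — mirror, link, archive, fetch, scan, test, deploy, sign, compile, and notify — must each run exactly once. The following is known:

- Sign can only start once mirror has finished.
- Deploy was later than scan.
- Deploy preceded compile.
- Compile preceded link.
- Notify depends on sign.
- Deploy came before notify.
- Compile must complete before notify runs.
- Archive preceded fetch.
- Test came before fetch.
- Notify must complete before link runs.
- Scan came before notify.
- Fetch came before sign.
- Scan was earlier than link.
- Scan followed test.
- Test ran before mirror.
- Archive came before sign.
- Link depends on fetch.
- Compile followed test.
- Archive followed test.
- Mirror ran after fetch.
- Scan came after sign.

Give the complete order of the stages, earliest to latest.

The constraints fix every adjacent pair, so only one ordering works:
test → archive → fetch → mirror → sign → scan → deploy → compile → notify → link.

test, archive, fetch, mirror, sign, scan, deploy, compile, notify, link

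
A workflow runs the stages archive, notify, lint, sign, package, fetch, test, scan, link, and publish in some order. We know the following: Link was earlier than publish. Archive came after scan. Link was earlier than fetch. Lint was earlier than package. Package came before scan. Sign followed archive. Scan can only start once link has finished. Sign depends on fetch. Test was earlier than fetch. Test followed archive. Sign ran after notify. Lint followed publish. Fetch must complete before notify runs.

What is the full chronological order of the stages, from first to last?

The constraints fix every adjacent pair, so only one ordering works:
link → publish → lint → package → scan → archive → test → fetch → notify → sign.

link, publish, lint, package, scan, archive, test, fetch, notify, sign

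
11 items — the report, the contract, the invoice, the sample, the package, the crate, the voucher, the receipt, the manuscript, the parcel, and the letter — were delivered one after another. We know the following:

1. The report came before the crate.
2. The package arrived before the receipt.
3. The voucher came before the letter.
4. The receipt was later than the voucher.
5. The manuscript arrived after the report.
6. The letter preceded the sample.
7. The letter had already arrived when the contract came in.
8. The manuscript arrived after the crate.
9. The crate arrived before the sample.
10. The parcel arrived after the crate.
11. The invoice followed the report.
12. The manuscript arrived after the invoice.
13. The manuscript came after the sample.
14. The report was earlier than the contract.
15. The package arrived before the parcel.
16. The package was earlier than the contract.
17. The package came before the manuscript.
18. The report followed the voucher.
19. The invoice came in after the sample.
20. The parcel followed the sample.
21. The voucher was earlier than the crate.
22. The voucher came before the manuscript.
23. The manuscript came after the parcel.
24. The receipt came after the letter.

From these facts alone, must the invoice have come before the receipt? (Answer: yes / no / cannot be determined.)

No chain of stated constraints runs from the invoice to the receipt, and none runs from the receipt to the invoice either.
So the relative order of the invoice and the receipt is not fixed by the given facts.

cannot be determined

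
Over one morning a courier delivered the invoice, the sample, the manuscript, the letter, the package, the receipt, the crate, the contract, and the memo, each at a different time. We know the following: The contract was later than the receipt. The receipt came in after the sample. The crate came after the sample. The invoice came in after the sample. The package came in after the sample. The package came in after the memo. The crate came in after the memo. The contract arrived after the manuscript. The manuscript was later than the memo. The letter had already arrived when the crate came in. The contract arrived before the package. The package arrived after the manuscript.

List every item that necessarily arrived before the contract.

the manuscript, the memo, the receipt, the sample

Directly stated before the contract: the manuscript and the receipt.
The memo reaches the contract via the memo → the manuscript → the contract.
The sample reaches the contract via the sample → the receipt → the contract.
No chain forces the letter (or any of the others) ahead of the contract.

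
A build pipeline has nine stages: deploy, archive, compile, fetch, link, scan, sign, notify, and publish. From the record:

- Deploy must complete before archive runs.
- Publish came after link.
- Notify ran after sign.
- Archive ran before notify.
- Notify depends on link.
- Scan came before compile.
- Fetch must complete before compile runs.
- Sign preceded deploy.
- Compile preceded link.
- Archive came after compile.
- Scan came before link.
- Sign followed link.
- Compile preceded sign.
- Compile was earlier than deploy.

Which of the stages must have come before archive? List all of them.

compile, deploy, fetch, link, scan, sign

Directly stated before archive: compile and deploy.
Fetch reaches archive via fetch → compile → archive.
Link reaches archive via link → sign → deploy → archive.
Scan reaches archive via scan → compile → archive.
Likewise sign reaches archive by chaining the stated constraints.
No chain forces publish (or any of the others) ahead of archive.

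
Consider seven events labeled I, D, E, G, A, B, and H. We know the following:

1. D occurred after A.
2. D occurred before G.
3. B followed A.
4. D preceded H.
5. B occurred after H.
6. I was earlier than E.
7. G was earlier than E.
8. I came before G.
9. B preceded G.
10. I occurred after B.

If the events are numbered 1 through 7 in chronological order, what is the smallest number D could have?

2

A must come before D — 1 forced predecessor.
Nothing else is forced ahead of D, so its earliest slot is position 1 + 1 = 2.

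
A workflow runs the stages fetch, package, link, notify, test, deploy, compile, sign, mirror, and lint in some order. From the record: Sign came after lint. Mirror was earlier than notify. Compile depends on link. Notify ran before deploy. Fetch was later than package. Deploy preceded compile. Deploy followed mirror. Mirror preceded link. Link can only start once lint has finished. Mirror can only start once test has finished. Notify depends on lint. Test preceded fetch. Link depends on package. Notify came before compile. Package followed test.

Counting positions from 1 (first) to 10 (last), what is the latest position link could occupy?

Link must come before compile — 1 stage forced after it.
Everything else can be placed before link in some valid order, so link can sit as late as position 10 − 1 = 9.

9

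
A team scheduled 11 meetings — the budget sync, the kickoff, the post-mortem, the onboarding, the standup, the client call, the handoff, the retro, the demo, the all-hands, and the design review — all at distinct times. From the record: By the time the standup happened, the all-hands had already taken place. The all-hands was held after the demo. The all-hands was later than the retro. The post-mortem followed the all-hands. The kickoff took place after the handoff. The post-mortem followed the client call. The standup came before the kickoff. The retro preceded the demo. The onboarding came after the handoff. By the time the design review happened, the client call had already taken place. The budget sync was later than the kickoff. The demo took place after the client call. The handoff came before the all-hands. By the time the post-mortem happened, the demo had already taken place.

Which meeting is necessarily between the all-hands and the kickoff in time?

the standup

Tracing the constraints gives the all-hands → the standup → the kickoff, so the standup sits after the all-hands and before the kickoff.
No other meeting is forced both after the all-hands and before the kickoff.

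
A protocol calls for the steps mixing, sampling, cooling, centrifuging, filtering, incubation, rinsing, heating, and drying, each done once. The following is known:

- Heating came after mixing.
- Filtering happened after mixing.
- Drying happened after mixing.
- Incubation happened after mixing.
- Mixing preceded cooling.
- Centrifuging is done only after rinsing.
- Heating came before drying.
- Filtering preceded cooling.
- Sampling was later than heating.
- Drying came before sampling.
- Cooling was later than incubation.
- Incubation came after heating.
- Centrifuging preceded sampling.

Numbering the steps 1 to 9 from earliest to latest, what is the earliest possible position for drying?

Heating and mixing must both come before drying — 2 forced predecessors.
Nothing else is forced ahead of drying, so its earliest slot is position 2 + 1 = 3.

3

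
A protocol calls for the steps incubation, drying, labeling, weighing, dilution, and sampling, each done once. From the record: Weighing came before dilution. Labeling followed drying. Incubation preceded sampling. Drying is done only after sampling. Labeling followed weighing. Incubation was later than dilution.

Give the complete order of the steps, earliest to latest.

weighing, dilution, incubation, sampling, drying, labeling

The constraints fix every adjacent pair, so only one ordering works:
weighing → dilution → incubation → sampling → drying → labeling.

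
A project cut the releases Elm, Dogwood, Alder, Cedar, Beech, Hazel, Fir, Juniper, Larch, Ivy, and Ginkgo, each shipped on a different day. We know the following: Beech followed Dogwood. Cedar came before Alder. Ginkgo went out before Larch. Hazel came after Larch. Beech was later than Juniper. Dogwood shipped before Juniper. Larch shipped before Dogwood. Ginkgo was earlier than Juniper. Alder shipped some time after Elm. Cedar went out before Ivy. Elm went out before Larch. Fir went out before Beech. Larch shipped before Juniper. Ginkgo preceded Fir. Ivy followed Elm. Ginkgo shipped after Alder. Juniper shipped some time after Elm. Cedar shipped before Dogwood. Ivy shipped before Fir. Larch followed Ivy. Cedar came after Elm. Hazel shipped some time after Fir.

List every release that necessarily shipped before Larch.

Alder, Cedar, Elm, Ginkgo, Ivy

Directly stated before Larch: Elm, Ginkgo, and Ivy.
Alder reaches Larch via Alder → Ginkgo → Larch.
Cedar reaches Larch via Cedar → Ivy → Larch.
No chain forces Fir (or any of the others) ahead of Larch.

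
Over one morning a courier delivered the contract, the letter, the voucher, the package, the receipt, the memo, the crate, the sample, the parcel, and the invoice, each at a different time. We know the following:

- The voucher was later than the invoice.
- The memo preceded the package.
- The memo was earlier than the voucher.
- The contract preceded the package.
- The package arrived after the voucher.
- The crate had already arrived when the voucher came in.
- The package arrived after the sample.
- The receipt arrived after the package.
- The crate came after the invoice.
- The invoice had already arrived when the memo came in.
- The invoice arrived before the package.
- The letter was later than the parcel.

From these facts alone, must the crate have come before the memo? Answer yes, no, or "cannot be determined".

No chain of stated constraints runs from the crate to the memo, and none runs from the memo to the crate either.
So the relative order of the crate and the memo is not fixed by the given facts.

cannot be determined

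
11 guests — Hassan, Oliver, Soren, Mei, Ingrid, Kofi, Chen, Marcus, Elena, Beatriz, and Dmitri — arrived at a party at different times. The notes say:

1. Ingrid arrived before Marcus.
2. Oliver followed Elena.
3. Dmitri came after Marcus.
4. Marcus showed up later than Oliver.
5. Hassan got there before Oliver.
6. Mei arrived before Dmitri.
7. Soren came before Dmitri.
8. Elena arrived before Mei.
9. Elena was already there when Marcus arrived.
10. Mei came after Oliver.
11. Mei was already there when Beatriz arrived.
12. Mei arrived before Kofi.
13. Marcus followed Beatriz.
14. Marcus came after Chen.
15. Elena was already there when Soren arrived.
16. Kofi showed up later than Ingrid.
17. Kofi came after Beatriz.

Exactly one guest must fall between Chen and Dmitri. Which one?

Marcus

Tracing the constraints gives Chen → Marcus → Dmitri, so Marcus sits after Chen and before Dmitri.
No other guest is forced both after Chen and before Dmitri.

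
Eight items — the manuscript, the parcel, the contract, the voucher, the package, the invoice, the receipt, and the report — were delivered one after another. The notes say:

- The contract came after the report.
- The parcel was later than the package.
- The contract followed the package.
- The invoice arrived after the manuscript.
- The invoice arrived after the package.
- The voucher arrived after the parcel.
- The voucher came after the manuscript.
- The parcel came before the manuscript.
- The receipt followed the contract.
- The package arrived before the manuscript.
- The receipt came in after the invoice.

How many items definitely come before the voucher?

Directly stated before the voucher: the manuscript and the parcel.
The package reaches the voucher via the package → the parcel → the voucher.
No chain forces the invoice (or any of the others) ahead of the voucher.
That's the manuscript, the package, and the parcel — 3 in all.

3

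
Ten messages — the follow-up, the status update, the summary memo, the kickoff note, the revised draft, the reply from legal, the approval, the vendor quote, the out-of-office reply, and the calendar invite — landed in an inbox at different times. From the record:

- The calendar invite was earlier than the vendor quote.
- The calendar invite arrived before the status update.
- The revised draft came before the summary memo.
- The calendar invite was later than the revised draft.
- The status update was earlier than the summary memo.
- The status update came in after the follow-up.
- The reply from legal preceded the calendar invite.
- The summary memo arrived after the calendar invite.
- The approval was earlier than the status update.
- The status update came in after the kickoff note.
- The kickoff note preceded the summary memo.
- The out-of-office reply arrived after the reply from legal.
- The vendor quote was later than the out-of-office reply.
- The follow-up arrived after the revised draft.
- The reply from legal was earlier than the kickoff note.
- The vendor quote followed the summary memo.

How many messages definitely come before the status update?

Directly stated before the status update: the approval, the calendar invite, the follow-up, and the kickoff note.
The reply from legal reaches the status update via the reply from legal → the calendar invite → the status update.
The revised draft reaches the status update via the revised draft → the follow-up → the status update.
No chain forces the vendor quote (or any of the others) ahead of the status update.
That's the approval, the calendar invite, the follow-up, the kickoff note, the reply from legal, and the revised draft — 6 in all.

6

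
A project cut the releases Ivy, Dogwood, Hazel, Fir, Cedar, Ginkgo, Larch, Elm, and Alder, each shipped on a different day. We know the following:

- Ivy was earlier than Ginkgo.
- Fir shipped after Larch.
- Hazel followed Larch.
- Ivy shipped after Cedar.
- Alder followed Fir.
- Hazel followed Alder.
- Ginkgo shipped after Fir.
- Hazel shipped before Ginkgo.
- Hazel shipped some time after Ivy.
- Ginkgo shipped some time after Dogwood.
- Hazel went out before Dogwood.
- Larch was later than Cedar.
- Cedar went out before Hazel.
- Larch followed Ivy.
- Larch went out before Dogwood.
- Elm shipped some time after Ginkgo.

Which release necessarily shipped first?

Cedar has a chain of constraints placing it before every other release, so Cedar must be first.

Cedar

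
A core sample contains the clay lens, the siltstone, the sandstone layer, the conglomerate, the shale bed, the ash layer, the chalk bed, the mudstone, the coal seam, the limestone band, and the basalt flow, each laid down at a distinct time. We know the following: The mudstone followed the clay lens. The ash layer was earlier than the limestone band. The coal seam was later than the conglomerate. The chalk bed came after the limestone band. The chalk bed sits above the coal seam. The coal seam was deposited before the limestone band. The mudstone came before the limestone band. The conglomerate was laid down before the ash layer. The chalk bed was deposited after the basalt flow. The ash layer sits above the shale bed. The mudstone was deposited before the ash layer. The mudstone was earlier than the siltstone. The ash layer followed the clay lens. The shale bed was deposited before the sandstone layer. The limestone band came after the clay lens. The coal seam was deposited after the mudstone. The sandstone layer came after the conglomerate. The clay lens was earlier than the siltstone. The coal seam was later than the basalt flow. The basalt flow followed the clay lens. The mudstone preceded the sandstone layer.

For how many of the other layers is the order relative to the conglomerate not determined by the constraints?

Forced after the conglomerate: the ash layer, the chalk bed, the coal seam, the limestone band, and the sandstone layer.
That leaves the basalt flow, the clay lens, the mudstone, the shale bed, and the siltstone with no forced order relative to the conglomerate — 5.

5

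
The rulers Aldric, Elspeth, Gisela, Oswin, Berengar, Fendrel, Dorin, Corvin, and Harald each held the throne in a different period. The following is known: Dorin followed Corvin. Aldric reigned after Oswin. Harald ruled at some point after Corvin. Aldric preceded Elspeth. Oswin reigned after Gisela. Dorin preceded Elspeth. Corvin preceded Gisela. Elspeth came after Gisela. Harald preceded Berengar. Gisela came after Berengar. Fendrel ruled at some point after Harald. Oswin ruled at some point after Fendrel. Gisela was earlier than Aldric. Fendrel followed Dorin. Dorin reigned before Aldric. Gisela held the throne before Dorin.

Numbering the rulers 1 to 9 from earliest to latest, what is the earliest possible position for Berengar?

Corvin and Harald must both come before Berengar — 2 forced predecessors.
Nothing else is forced ahead of Berengar, so their earliest slot is position 2 + 1 = 3.

3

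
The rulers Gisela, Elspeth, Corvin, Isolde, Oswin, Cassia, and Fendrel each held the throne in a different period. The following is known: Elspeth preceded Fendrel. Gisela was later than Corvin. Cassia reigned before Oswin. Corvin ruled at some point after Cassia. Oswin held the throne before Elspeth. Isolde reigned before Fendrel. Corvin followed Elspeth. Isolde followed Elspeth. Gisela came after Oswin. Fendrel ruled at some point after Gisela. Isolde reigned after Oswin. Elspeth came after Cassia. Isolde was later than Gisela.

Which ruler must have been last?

Fendrel

Every other ruler has a chain of constraints placing them before Fendrel, so Fendrel is last.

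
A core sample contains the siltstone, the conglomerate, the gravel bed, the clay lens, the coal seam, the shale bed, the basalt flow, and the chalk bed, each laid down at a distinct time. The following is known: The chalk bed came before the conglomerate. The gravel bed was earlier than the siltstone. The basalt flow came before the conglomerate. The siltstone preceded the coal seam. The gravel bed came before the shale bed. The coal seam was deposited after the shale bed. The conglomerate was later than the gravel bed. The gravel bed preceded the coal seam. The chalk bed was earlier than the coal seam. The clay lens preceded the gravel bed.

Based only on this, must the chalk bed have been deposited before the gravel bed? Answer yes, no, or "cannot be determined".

No chain of stated constraints runs from the chalk bed to the gravel bed, and none runs from the gravel bed to the chalk bed either.
So the relative order of the chalk bed and the gravel bed is not fixed by the given facts.

cannot be determined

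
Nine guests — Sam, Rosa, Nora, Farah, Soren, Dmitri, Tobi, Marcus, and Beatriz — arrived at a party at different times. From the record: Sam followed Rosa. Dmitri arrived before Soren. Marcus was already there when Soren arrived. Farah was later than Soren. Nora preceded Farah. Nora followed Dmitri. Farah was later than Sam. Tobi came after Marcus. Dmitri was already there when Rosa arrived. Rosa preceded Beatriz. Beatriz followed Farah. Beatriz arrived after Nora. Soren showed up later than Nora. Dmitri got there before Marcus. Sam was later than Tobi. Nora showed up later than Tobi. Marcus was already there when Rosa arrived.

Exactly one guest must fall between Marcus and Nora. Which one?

Tobi

Tracing the constraints gives Marcus → Tobi → Nora, so Tobi sits after Marcus and before Nora.
No other guest is forced both after Marcus and before Nora.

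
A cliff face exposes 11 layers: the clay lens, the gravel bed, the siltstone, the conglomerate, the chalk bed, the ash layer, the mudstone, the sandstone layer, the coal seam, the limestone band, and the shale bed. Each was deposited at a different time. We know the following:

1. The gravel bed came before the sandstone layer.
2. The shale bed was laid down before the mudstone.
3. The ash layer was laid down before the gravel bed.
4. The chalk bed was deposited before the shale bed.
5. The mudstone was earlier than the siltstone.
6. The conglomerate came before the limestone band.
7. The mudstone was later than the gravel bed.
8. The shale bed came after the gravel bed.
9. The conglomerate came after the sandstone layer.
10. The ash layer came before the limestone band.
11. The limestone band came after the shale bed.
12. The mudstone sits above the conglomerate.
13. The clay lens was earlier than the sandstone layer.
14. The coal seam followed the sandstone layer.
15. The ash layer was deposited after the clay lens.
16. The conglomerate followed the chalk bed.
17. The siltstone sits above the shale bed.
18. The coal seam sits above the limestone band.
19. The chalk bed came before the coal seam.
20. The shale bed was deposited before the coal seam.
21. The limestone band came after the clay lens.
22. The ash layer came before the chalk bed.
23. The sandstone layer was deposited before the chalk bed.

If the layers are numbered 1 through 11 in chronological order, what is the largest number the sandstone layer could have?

The sandstone layer must come before the chalk bed, the coal seam, the conglomerate, the limestone band, the mudstone, the shale bed, and the siltstone — 7 layers forced after it.
Everything else can be placed before the sandstone layer in some valid order, so the sandstone layer can sit as late as position 11 − 7 = 4.

4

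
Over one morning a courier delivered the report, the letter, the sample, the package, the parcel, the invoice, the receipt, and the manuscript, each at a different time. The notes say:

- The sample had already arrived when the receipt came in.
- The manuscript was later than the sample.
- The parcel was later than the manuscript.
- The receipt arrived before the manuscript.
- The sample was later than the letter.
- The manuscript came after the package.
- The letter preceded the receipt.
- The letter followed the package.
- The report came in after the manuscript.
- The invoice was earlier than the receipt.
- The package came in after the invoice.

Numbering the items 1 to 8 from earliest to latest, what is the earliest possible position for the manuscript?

The invoice, the letter, the package, the receipt, and the sample must all come before the manuscript — 5 forced predecessors.
Nothing else is forced ahead of the manuscript, so its earliest slot is position 5 + 1 = 6.

6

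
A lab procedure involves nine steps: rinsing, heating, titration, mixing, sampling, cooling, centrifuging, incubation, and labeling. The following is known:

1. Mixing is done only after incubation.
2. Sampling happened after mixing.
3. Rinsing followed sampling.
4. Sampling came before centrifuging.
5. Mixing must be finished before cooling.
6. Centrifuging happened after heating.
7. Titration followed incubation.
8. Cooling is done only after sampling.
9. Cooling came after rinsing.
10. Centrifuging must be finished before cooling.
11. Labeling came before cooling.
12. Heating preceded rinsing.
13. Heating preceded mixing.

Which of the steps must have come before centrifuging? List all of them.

heating, incubation, mixing, sampling

Directly stated before centrifuging: heating and sampling.
Incubation reaches centrifuging via incubation → mixing → sampling → centrifuging.
Mixing reaches centrifuging via mixing → sampling → centrifuging.
No chain forces rinsing (or any of the others) ahead of centrifuging.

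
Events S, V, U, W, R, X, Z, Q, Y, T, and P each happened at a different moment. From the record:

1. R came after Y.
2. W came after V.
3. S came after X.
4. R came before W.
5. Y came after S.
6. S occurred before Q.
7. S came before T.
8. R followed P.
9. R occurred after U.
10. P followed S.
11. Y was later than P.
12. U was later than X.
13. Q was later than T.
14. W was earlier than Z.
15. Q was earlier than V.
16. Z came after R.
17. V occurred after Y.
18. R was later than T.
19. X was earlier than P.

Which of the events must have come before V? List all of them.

Directly stated before V: Q and Y.
P reaches V via P → Y → V.
S reaches V via S → Q → V.
T reaches V via T → Q → V.
Likewise X reaches V by chaining the stated constraints.
No chain forces U (or any of the others) ahead of V.

P, Q, S, T, X, Y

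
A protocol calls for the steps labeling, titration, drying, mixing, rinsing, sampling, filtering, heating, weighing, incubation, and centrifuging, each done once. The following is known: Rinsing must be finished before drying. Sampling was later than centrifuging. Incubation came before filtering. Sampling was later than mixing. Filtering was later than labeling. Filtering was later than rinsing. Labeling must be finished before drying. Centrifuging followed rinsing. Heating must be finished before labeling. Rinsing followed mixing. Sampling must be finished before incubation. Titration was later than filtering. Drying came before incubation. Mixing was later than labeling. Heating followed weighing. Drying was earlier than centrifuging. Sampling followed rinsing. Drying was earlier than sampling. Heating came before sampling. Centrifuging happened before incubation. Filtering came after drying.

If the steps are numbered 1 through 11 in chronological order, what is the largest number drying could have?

Drying must come before centrifuging, filtering, incubation, sampling, and titration — 5 steps forced after it.
Everything else can be placed before drying in some valid order, so drying can sit as late as position 11 − 5 = 6.

6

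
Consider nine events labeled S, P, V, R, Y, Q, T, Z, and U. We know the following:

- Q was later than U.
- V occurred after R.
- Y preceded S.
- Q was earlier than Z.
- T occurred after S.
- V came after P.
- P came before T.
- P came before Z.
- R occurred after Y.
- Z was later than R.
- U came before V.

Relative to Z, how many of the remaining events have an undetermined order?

Forced before Z: P, Q, R, U, and Y.
That leaves S, T, and V with no forced order relative to Z — 3.

3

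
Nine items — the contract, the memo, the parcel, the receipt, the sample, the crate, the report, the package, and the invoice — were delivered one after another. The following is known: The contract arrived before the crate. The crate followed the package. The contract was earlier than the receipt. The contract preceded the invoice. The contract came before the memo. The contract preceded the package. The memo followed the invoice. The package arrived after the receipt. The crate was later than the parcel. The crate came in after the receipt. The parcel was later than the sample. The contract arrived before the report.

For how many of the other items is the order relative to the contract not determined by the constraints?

2

Forced after the contract: the crate, the invoice, the memo, the package, the receipt, and the report.
That leaves the parcel and the sample with no forced order relative to the contract — 2.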